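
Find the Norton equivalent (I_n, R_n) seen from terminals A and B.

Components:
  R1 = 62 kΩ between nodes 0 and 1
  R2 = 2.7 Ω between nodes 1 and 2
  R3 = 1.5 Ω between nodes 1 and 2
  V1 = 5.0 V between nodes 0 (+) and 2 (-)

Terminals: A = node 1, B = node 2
Find the Thévenin equivalent first; then I_n = V_th/R_th and R_n = R_th.
Step 1 — V_th is the open-circuit voltage V_A - V_B (nothing connected across the terminals).
Nodal analysis, taking node 2 as the 0 V reference.
Source V1 fixes V_0 = 5 V.
KCL at each unknown node (sum of currents leaving = 0; resistances in Ω):
  Node 1: (V_1 - 5)/62000 + (V_1 - 0)/2.7 + (V_1 - 0)/1.5 = 0
Collecting terms: 1.037 × V_1 = 0.00008065  =>  V_1 = 0.00007776 V
V_th = V_1 - V_2 = 0.00007776 - 0 = 0.00007776 V
Step 2 — R_th: zero the source — replace V1 by a short circuit (node 2 merges into node 0) — and find the resistance seen between A (node 1) and B (node 0).
Reduce the network between node 1 (A) and node 0 (B) by series/parallel combination:
  Rp1 = R1 ‖ R2 ‖ R3 (parallel, all between nodes 0 and 1) = 1/(1/62000 + 1/2.7 + 1/1.5) = 0.9643 Ω
R_th = 0.9643 Ω
I_n = V_th/R_th = 0.00007776/0.9643 = 0.00008065 A, and R_n = R_th = 0.9643 Ω

Final answer: I_n = 8.065e-05 A, R_n = 0.9643 Ω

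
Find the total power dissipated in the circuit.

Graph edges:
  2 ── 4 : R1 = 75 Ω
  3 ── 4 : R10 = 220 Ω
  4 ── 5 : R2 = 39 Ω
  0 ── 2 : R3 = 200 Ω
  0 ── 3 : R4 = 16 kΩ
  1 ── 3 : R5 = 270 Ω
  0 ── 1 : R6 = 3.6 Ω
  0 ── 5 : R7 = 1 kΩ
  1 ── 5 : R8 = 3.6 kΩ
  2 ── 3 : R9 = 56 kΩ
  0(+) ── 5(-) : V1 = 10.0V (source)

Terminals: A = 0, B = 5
Nodal analysis, taking node 5 as the 0 V reference.
Source V1 fixes V_0 = 10 V.
KCL at each unknown node (sum of currents leaving = 0; resistances in Ω):
  Node 1: (V_1 - V_3)/270 + (V_1 - 10)/3.6 + (V_1 - 0)/3600 = 0
  Node 2: (V_2 - V_4)/75 + (V_2 - 10)/200 + (V_2 - V_3)/56000 = 0
  Node 3: (V_3 - 10)/16000 + (V_3 - V_1)/270 + (V_3 - V_2)/56000 + (V_3 - V_4)/220 = 0
  Node 4: (V_4 - V_2)/75 + (V_4 - 0)/39 + (V_4 - V_3)/220 = 0
Collecting terms (coefficients in siemens):
  0.2818·V_1 - 0.003704·V_3 = 2.778
  0.01835·V_2 - 0.00001786·V_3 - 0.01333·V_4 = 0.05
  0.00833·V_3 - 0.003704·V_1 - 0.00001786·V_2 - 0.004545·V_4 = 0.000625
  0.04352·V_4 - 0.01333·V_2 - 0.004545·V_3 = 0
Solving these 4 simultaneous equations (Gaussian elimination) gives:
  V_1 = 9.931 V, V_2 = 4.047 V, V_3 = 5.489 V, V_4 = 1.813 V
Power in each resistor, P = (ΔV)²/R:
  P_R1 = (4.047 - 1.813)²/75 = 0.06655 W
  P_R2 = (1.813 - 0)²/39 = 0.08431 W
  P_R3 = (10 - 4.047)²/200 = 0.1772 W
  P_R4 = (10 - 5.489)²/16000 = 0.001272 W
  P_R5 = (9.931 - 5.489)²/270 = 0.07307 W
  P_R6 = (10 - 9.931)²/3.6 = 0.001328 W
  P_R7 = (10 - 0)²/1000 = 0.1 W
  P_R8 = (9.931 - 0)²/3600 = 0.02739 W
  P_R9 = (4.047 - 5.489)²/56000 = 0.00003711 W
  P_R10 = (5.489 - 1.813)²/220 = 0.06141 W
P_total = P_R1 + P_R2 + P_R3 + P_R4 + P_R5 + P_R6 + P_R7 + P_R8 + P_R9 + P_R10 = 0.5925 W

Final answer: 0.5925 W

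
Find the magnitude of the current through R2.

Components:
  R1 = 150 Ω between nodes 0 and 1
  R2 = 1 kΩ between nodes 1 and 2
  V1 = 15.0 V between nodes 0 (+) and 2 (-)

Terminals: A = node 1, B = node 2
Nodal analysis, taking node 2 as the 0 V reference.
Source V1 fixes V_0 = 15 V.
KCL at each unknown node (sum of currents leaving = 0; resistances in Ω):
  Node 1: (V_1 - 15)/150 + (V_1 - 0)/1000 = 0
Collecting terms: 0.007667 × V_1 = 0.1  =>  V_1 = 13.04 V
I_R2 = (V_1 - V_2)/R2 = (13.04 - 0)/1000 = 0.01304 A
|I_R2| = 0.01304 A

Final answer: |I_R2| = 0.01304 A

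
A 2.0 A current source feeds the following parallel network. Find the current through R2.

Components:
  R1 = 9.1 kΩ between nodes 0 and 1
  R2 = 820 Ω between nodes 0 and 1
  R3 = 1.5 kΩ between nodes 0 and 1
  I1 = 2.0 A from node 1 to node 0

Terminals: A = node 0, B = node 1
All resistors sit directly between nodes 0 and 1, so they are in parallel and share one voltage V; the full source current 2 A splits among them.
1/R_par = 1/9100 + 1/820 + 1/1500 = 0.001996 S  =>  R_par = 501 Ω
V = I × R_par = 2 × 501 = 1002 V
I_R2 = V/R2 = 1002/820 = 1.222 A

Final answer: 1.222 A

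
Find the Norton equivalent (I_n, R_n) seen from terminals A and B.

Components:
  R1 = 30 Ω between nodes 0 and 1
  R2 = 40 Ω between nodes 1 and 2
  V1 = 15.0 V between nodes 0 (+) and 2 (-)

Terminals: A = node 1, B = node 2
Find the Thévenin equivalent first; then I_n = V_th/R_th and R_n = R_th.
Step 1 — V_th is the open-circuit voltage V_A - V_B (nothing connected across the terminals).
Nodal analysis, taking node 2 as the 0 V reference.
Source V1 fixes V_0 = 15 V.
KCL at each unknown node (sum of currents leaving = 0; resistances in Ω):
  Node 1: (V_1 - 15)/30 + (V_1 - 0)/40 = 0
Collecting terms: 0.05833 × V_1 = 0.5  =>  V_1 = 8.571 V
V_th = V_1 - V_2 = 8.571 - 0 = 8.571 V
Step 2 — R_th: zero the source — replace V1 by a short circuit (node 2 merges into node 0) — and find the resistance seen between A (node 1) and B (node 0).
Reduce the network between node 1 (A) and node 0 (B) by series/parallel combination:
  Rp1 = R1 ‖ R2 (parallel, both between nodes 0 and 1) = 1/(1/30 + 1/40) = 17.14 Ω
R_th = 17.14 Ω
I_n = V_th/R_th = 8.571/17.14 = 0.5 A, and R_n = R_th = 17.14 Ω

Final answer: I_n = 0.5 A, R_n = 17.14 Ω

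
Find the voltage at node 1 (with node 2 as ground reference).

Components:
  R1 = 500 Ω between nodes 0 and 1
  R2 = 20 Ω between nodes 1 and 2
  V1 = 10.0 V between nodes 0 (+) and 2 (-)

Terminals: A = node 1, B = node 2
Nodal analysis, taking node 2 as the 0 V reference.
Source V1 fixes V_0 = 10 V.
KCL at each unknown node (sum of currents leaving = 0; resistances in Ω):
  Node 1: (V_1 - 10)/500 + (V_1 - 0)/20 = 0
Collecting terms: 0.052 × V_1 = 0.02  =>  V_1 = 0.3846 V
The requested potential is V_1 = 0.3846 V.

Final answer: V_1 = 0.3846 V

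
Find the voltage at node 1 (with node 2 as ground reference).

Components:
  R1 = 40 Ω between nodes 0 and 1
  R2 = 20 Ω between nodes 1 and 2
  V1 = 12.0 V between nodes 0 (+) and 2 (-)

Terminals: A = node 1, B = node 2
Nodal analysis, taking node 2 as the 0 V reference.
Source V1 fixes V_0 = 12 V.
KCL at each unknown node (sum of currents leaving = 0; resistances in Ω):
  Node 1: (V_1 - 12)/40 + (V_1 - 0)/20 = 0
Collecting terms: 0.075 × V_1 = 0.3  =>  V_1 = 4 V
The requested potential is V_1 = 4 V.

Final answer: V_1 = 4 V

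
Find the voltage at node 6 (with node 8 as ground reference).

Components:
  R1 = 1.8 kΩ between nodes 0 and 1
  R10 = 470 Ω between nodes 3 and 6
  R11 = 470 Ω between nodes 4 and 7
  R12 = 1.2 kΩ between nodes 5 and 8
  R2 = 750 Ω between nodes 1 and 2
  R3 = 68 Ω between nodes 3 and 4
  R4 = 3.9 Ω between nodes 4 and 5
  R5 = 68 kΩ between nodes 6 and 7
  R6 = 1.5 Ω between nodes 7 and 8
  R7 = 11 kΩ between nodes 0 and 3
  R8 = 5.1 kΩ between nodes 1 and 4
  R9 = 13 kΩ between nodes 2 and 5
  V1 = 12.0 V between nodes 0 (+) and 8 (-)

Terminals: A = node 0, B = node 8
Nodal analysis, taking node 8 as the 0 V reference.
Source V1 fixes V_0 = 12 V.
KCL at each unknown node (sum of currents leaving = 0; resistances in Ω):
  Node 1: (V_1 - 12)/1800 + (V_1 - V_2)/750 + (V_1 - V_4)/5100 = 0
  Node 2: (V_2 - V_1)/750 + (V_2 - V_5)/13000 = 0
  Node 3: (V_3 - V_4)/68 + (V_3 - 12)/11000 + (V_3 - V_6)/470 = 0
  Node 4: (V_4 - V_3)/68 + (V_4 - V_5)/3.9 + (V_4 - V_1)/5100 + (V_4 - V_7)/470 = 0
  Node 5: (V_5 - V_4)/3.9 + (V_5 - V_2)/13000 + (V_5 - 0)/1200 = 0
  Node 6: (V_6 - V_7)/68000 + (V_6 - V_3)/470 = 0
  Node 7: (V_7 - V_6)/68000 + (V_7 - 0)/1.5 + (V_7 - V_4)/470 = 0
Collecting terms (coefficients in siemens):
  0.002085·V_1 - 0.001333·V_2 - 0.0001961·V_4 = 0.006667
  0.00141·V_2 - 0.001333·V_1 - 0.00007692·V_5 = 0
  0.01692·V_3 - 0.01471·V_4 - 0.002128·V_6 = 0.001091
  0.2734·V_4 - 0.0001961·V_1 - 0.01471·V_3 - 0.2564·V_5 - 0.002128·V_7 = 0
  0.2573·V_5 - 0.00007692·V_2 - 0.2564·V_4 = 0
  0.002142·V_6 - 0.002128·V_3 - 0.00001471·V_7 = 0
  0.6688·V_7 - 0.002128·V_4 - 0.00001471·V_6 = 0
Solving these 7 simultaneous equations (Gaussian elimination) gives:
  V_1 = 8.415 V, V_2 = 8.011 V, V_3 = 1.072 V, V_4 = 1.006 V
  V_5 = 1.004 V, V_6 = 1.065 V, V_7 = 0.003222 V
The requested potential is V_6 = 1.065 V.

Final answer: V_6 = 1.065 V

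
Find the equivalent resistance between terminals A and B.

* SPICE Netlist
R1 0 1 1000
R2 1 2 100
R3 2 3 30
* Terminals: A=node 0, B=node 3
Reduce the network between node 0 (A) and node 3 (B) by series/parallel combination:
  Rs1 = R1 + R2 (series, joined only at node 1) = 1000 + 100 = 1100 Ω
  Rs2 = R3 + Rs1 (series, joined only at node 2) = 30 + 1100 = 1130 Ω
R_eq = 1.13 kΩ

Final answer: 1.13 kΩ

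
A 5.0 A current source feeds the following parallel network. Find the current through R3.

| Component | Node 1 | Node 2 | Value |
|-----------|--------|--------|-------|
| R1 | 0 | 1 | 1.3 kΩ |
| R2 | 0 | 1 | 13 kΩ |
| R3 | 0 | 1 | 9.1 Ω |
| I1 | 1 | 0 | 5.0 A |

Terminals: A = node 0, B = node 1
All resistors sit directly between nodes 0 and 1, so they are in parallel and share one voltage V; the full source current 5 A splits among them.
1/R_par = 1/1300 + 1/13000 + 1/9.1 = 0.1107 S  =>  R_par = 9.03 Ω
V = I × R_par = 5 × 9.03 = 45.15 V
I_R3 = V/R3 = 45.15/9.1 = 4.962 A

Final answer: 4.962 A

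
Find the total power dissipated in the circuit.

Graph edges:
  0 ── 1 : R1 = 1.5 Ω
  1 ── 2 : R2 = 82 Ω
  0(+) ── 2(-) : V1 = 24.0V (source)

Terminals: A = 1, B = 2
Nodal analysis, taking node 2 as the 0 V reference.
Source V1 fixes V_0 = 24 V.
KCL at each unknown node (sum of currents leaving = 0; resistances in Ω):
  Node 1: (V_1 - 24)/1.5 + (V_1 - 0)/82 = 0
Collecting terms: 0.6789 × V_1 = 16  =>  V_1 = 23.57 V
Power in each resistor, P = (ΔV)²/R:
  P_R1 = (24 - 23.57)²/1.5 = 0.1239 W
  P_R2 = (23.57 - 0)²/82 = 6.774 W
P_total = P_R1 + P_R2 = 6.898 W

Final answer: 6.898 W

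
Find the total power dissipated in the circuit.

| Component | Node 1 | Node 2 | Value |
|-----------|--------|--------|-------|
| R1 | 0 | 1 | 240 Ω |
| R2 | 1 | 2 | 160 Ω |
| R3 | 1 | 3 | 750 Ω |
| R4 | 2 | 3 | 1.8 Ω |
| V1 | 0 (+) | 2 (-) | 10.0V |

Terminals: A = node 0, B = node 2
Nodal analysis, taking node 2 as the 0 V reference.
Source V1 fixes V_0 = 10 V.
KCL at each unknown node (sum of currents leaving = 0; resistances in Ω):
  Node 1: (V_1 - 10)/240 + (V_1 - 0)/160 + (V_1 - V_3)/750 = 0
  Node 3: (V_3 - V_1)/750 + (V_3 - 0)/1.8 = 0
Collecting terms (coefficients in siemens):
  0.01175·V_1 - 0.001333·V_3 = 0.04167
  0.5569·V_3 - 0.001333·V_1 = 0
Determinant D = (0.01175)(0.5569) - (-0.001333)(-0.001333) = 0.006542
V_1 = [(0.04167)(0.5569) - (-0.001333)(0)]/D = 3.547 V
V_3 = [(0.01175)(0) - (0.04167)(-0.001333)]/D = 0.008493 V
Power in each resistor, P = (ΔV)²/R:
  P_R1 = (10 - 3.547)²/240 = 0.1735 W
  P_R2 = (3.547 - 0)²/160 = 0.07864 W
  P_R3 = (3.547 - 0.008493)²/750 = 0.0167 W
  P_R4 = (0 - 0.008493)²/1.8 = 0.00004007 W
P_total = P_R1 + P_R2 + P_R3 + P_R4 = 0.2689 W

Final answer: 0.2689 W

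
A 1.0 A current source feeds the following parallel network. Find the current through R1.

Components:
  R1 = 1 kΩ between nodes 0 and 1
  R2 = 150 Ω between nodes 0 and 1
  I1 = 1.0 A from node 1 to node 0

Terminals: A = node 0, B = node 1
All resistors sit directly between nodes 0 and 1, so they are in parallel and share one voltage V; the full source current 1 A splits among them.
1/R_par = 1/1000 + 1/150 = 0.007667 S  =>  R_par = 130.4 Ω
V = I × R_par = 1 × 130.4 = 130.4 V
I_R1 = V/R1 = 130.4/1000 = 0.1304 A

Final answer: 0.1304 A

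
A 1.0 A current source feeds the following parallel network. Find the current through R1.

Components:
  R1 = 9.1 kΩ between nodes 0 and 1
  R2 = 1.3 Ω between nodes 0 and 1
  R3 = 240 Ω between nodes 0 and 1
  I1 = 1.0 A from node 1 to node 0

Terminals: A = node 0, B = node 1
All resistors sit directly between nodes 0 and 1, so they are in parallel and share one voltage V; the full source current 1 A splits among them.
1/R_par = 1/9100 + 1/1.3 + 1/240 = 0.7735 S  =>  R_par = 1.293 Ω
V = I × R_par = 1 × 1.293 = 1.293 V
I_R1 = V/R1 = 1.293/9100 = 0.0001421 A

Final answer: 0.0001421 A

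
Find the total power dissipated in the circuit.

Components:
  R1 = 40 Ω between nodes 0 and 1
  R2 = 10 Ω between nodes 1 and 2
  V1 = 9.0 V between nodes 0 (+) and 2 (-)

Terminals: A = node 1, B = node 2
Nodal analysis, taking node 2 as the 0 V reference.
Source V1 fixes V_0 = 9 V.
KCL at each unknown node (sum of currents leaving = 0; resistances in Ω):
  Node 1: (V_1 - 9)/40 + (V_1 - 0)/10 = 0
Collecting terms: 0.125 × V_1 = 0.225  =>  V_1 = 1.8 V
Power in each resistor, P = (ΔV)²/R:
  P_R1 = (9 - 1.8)²/40 = 1.296 W
  P_R2 = (1.8 - 0)²/10 = 0.324 W
P_total = P_R1 + P_R2 = 1.62 W

Final answer: 1.62 W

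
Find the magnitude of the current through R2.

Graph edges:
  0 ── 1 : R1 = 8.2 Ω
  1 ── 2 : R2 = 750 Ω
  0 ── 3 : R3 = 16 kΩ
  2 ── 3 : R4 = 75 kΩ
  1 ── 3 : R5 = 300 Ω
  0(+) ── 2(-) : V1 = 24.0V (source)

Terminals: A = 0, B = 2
Nodal analysis, taking node 2 as the 0 V reference.
Source V1 fixes V_0 = 24 V.
KCL at each unknown node (sum of currents leaving = 0; resistances in Ω):
  Node 1: (V_1 - 24)/8.2 + (V_1 - 0)/750 + (V_1 - V_3)/300 = 0
  Node 3: (V_3 - 24)/16000 + (V_3 - 0)/75000 + (V_3 - V_1)/300 = 0
Collecting terms (coefficients in siemens):
  0.1266·V_1 - 0.003333·V_3 = 2.927
  0.003409·V_3 - 0.003333·V_1 = 0.0015
Determinant D = (0.1266)(0.003409) - (-0.003333)(-0.003333) = 0.0004206
V_1 = [(2.927)(0.003409) - (-0.003333)(0.0015)]/D = 23.74 V
V_3 = [(0.1266)(0.0015) - (2.927)(-0.003333)]/D = 23.65 V
I_R2 = (V_1 - V_2)/R2 = (23.74 - 0)/750 = 0.03165 A
|I_R2| = 0.03165 A

Final answer: |I_R2| = 0.03165 A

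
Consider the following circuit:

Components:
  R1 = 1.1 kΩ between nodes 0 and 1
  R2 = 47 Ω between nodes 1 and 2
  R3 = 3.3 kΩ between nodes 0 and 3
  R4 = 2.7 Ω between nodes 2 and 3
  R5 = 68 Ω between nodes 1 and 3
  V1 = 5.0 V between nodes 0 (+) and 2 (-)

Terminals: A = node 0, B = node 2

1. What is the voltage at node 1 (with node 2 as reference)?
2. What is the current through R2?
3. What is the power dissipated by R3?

Nodal analysis, taking node 2 as the 0 V reference.
Source V1 fixes V_0 = 5 V.
KCL at each unknown node (sum of currents leaving = 0; resistances in Ω):
  Node 1: (V_1 - 5)/1100 + (V_1 - 0)/47 + (V_1 - V_3)/68 = 0
  Node 3: (V_3 - 5)/3300 + (V_3 - 0)/2.7 + (V_3 - V_1)/68 = 0
Collecting terms (coefficients in siemens):
  0.03689·V_1 - 0.01471·V_3 = 0.004545
  0.3854·V_3 - 0.01471·V_1 = 0.001515
Determinant D = (0.03689)(0.3854) - (-0.01471)(-0.01471) = 0.014
V_1 = [(0.004545)(0.3854) - (-0.01471)(0.001515)]/D = 0.1267 V
V_3 = [(0.03689)(0.001515) - (0.004545)(-0.01471)]/D = 0.008767 V
Part 1:
  Read off the nodal solution: V_1 = 0.1267 V
Part 2:
  I_R2 = (V_1 - V_2)/R2 = (0.1267 - 0)/47 = 0.002696 A
  Magnitude: I_R2 = 0.002696 A
Part 3:
  I_R3 = (V_0 - V_3)/R3 = (5 - 0.008767)/3300 = 0.001512 A
  P_R3 = I_R3² × R3 = (0.001512)² × 3300 = 0.007549 W

Final answers:
1. V_1 = 0.1267 V
2. I_R2 = 0.002696 A
3. P_R3 = 0.007549 W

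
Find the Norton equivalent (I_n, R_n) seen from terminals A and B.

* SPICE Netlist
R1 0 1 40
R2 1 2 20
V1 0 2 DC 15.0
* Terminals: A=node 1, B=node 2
Find the Thévenin equivalent first; then I_n = V_th/R_th and R_n = R_th.
Step 1 — V_th is the open-circuit voltage V_A - V_B (nothing connected across the terminals).
Nodal analysis, taking node 2 as the 0 V reference.
Source V1 fixes V_0 = 15 V.
KCL at each unknown node (sum of currents leaving = 0; resistances in Ω):
  Node 1: (V_1 - 15)/40 + (V_1 - 0)/20 = 0
Collecting terms: 0.075 × V_1 = 0.375  =>  V_1 = 5 V
V_th = V_1 - V_2 = 5 - 0 = 5 V
Step 2 — R_th: zero the source — replace V1 by a short circuit (node 2 merges into node 0) — and find the resistance seen between A (node 1) and B (node 0).
Reduce the network between node 1 (A) and node 0 (B) by series/parallel combination:
  Rp1 = R1 ‖ R2 (parallel, both between nodes 0 and 1) = 1/(1/40 + 1/20) = 13.33 Ω
R_th = 13.33 Ω
I_n = V_th/R_th = 5/13.33 = 0.375 A, and R_n = R_th = 13.33 Ω

Final answer: I_n = 0.375 A, R_n = 13.33 Ω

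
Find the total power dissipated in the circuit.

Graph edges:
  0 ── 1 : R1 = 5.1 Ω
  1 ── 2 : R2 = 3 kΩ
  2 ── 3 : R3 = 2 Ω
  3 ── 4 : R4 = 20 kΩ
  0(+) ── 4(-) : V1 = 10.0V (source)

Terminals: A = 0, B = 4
Nodal analysis, taking node 4 as the 0 V reference.
Source V1 fixes V_0 = 10 V.
KCL at each unknown node (sum of currents leaving = 0; resistances in Ω):
  Node 1: (V_1 - 10)/5.1 + (V_1 - V_2)/3000 = 0
  Node 2: (V_2 - V_1)/3000 + (V_2 - V_3)/2 = 0
  Node 3: (V_3 - V_2)/2 + (V_3 - 0)/20000 = 0
Collecting terms (coefficients in siemens):
  0.1964·V_1 - 0.0003333·V_2 = 1.961
  0.5003·V_2 - 0.0003333·V_1 - 0.5·V_3 = 0
  0.5·V_3 - 0.5·V_2 = 0
Solving these 3 simultaneous equations (Gaussian elimination) gives:
  V_1 = 9.998 V, V_2 = 8.694 V, V_3 = 8.693 V
Power in each resistor, P = (ΔV)²/R:
  P_R1 = (10 - 9.998)²/5.1 = 0.0000009635 W
  P_R2 = (9.998 - 8.694)²/3000 = 0.0005668 W
  P_R3 = (8.694 - 8.693)²/2 = 0.0000003778 W
  P_R4 = (8.693 - 0)²/20000 = 0.003778 W
P_total = P_R1 + P_R2 + P_R3 + P_R4 = 0.004346 W

Final answer: 0.004346 W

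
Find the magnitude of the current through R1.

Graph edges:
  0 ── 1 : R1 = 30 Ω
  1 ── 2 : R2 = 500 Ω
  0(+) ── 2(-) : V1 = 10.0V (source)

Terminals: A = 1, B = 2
Nodal analysis, taking node 2 as the 0 V reference.
Source V1 fixes V_0 = 10 V.
KCL at each unknown node (sum of currents leaving = 0; resistances in Ω):
  Node 1: (V_1 - 10)/30 + (V_1 - 0)/500 = 0
Collecting terms: 0.03533 × V_1 = 0.3333  =>  V_1 = 9.434 V
I_R1 = (V_0 - V_1)/R1 = (10 - 9.434)/30 = 0.01887 A
|I_R1| = 0.01887 A

Final answer: |I_R1| = 0.01887 A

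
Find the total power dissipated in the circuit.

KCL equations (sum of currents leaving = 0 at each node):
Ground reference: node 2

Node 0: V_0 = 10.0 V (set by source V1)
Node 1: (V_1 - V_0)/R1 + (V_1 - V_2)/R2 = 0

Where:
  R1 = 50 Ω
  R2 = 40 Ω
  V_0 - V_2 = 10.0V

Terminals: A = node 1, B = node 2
Nodal analysis, taking node 2 as the 0 V reference.
Source V1 fixes V_0 = 10 V.
KCL at each unknown node (sum of currents leaving = 0; resistances in Ω):
  Node 1: (V_1 - 10)/50 + (V_1 - 0)/40 = 0
Collecting terms: 0.045 × V_1 = 0.2  =>  V_1 = 4.444 V
Power in each resistor, P = (ΔV)²/R:
  P_R1 = (10 - 4.444)²/50 = 0.6173 W
  P_R2 = (4.444 - 0)²/40 = 0.4938 W
P_total = P_R1 + P_R2 = 1.111 W

Final answer: 1.111 W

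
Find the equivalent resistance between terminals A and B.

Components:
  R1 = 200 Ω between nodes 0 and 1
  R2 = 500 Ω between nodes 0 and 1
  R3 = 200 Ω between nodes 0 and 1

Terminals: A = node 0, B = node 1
Reduce the network between node 0 (A) and node 1 (B) by series/parallel combination:
  Rp1 = R1 ‖ R2 ‖ R3 (parallel, all between nodes 0 and 1) = 1/(1/200 + 1/500 + 1/200) = 83.33 Ω
R_eq = 83.33 Ω

Final answer: 83.33 Ω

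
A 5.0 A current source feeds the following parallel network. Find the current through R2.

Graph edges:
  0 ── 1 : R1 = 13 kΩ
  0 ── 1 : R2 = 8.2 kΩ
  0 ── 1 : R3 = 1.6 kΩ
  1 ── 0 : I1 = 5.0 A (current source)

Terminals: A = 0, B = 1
All resistors sit directly between nodes 0 and 1, so they are in parallel and share one voltage V; the full source current 5 A splits among them.
1/R_par = 1/13000 + 1/8200 + 1/1600 = 0.0008239 S  =>  R_par = 1214 Ω
V = I × R_par = 5 × 1214 = 6069 V
I_R2 = V/R2 = 6069/8200 = 0.7401 A

Final answer: 0.7401 A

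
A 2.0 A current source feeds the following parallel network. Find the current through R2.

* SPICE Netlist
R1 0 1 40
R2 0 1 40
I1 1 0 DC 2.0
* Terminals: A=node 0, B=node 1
All resistors sit directly between nodes 0 and 1, so they are in parallel and share one voltage V; the full source current 2 A splits among them.
1/R_par = 1/40 + 1/40 = 0.05 S  =>  R_par = 20 Ω
V = I × R_par = 2 × 20 = 40 V
I_R2 = V/R2 = 40/40 = 1 A

Final answer: 1 A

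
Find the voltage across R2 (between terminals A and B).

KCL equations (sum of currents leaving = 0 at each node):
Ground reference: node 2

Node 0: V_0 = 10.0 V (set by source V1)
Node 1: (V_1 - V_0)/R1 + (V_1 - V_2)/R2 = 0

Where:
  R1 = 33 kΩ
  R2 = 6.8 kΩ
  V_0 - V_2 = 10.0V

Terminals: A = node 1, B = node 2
R1 and R2 are in series across V1 (node 0 → node 1 → node 2), and the output A–B is taken across R2, so this is a voltage divider.
Series current: I = V1/(R1 + R2) = 10/(33000 + 6800) = 10/39800 = 0.0002513 A
V_R2 = I × R2 = V1 × R2/(R1 + R2) = 10 × 6800/39800 = 1.709 V

Final answer: 1.709 V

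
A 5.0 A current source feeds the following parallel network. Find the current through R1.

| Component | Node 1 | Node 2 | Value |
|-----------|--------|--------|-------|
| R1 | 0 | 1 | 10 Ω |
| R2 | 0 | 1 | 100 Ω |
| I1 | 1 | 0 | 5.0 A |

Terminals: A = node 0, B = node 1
All resistors sit directly between nodes 0 and 1, so they are in parallel and share one voltage V; the full source current 5 A splits among them.
1/R_par = 1/10 + 1/100 = 0.11 S  =>  R_par = 9.091 Ω
V = I × R_par = 5 × 9.091 = 45.45 V
I_R1 = V/R1 = 45.45/10 = 4.545 A

Final answer: 4.545 A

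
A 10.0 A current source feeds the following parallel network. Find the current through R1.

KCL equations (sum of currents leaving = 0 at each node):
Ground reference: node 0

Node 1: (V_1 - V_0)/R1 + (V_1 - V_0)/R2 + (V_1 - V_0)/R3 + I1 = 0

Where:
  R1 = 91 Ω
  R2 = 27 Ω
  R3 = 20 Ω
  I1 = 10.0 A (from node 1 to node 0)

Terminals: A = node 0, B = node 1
All resistors sit directly between nodes 0 and 1, so they are in parallel and share one voltage V; the full source current 10 A splits among them.
1/R_par = 1/91 + 1/27 + 1/20 = 0.09803 S  =>  R_par = 10.2 Ω
V = I × R_par = 10 × 10.2 = 102 V
I_R1 = V/R1 = 102/91 = 1.121 A

Final answer: 1.121 A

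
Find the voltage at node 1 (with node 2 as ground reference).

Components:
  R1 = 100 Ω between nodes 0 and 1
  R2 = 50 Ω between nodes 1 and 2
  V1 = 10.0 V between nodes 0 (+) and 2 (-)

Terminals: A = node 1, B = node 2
Nodal analysis, taking node 2 as the 0 V reference.
Source V1 fixes V_0 = 10 V.
KCL at each unknown node (sum of currents leaving = 0; resistances in Ω):
  Node 1: (V_1 - 10)/100 + (V_1 - 0)/50 = 0
Collecting terms: 0.03 × V_1 = 0.1  =>  V_1 = 3.333 V
The requested potential is V_1 = 3.333 V.

Final answer: V_1 = 3.333 V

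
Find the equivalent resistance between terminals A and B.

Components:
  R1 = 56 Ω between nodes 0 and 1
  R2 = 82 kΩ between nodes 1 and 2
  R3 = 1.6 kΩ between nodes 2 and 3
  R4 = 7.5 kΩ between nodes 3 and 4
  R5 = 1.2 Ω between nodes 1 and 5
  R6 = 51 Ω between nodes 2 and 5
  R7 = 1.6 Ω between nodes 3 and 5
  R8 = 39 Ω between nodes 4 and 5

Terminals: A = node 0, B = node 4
The network is not a plain series/parallel combination. Inject a 1 A test current into terminal A (node 0) and return it from terminal B (node 4); then R_eq = V_A / (1 A).
Nodal analysis, taking node 4 as the 0 V reference.
Current source I_test pushes 1 A into node 0 and draws it out of node 4.
KCL at each unknown node (sum of currents leaving = 0; resistances in Ω):
  Node 0: (V_0 - V_1)/56 - 1 = 0
  Node 1: (V_1 - V_0)/56 + (V_1 - V_2)/82000 + (V_1 - V_5)/1.2 = 0
  Node 2: (V_2 - V_1)/82000 + (V_2 - V_3)/1600 + (V_2 - V_5)/51 = 0
  Node 3: (V_3 - V_2)/1600 + (V_3 - 0)/7500 + (V_3 - V_5)/1.6 = 0
  Node 5: (V_5 - V_1)/1.2 + (V_5 - V_2)/51 + (V_5 - V_3)/1.6 + (V_5 - 0)/39 = 0
Collecting terms (coefficients in siemens):
  0.01786·V_0 - 0.01786·V_1 = 1
  0.8512·V_1 - 0.01786·V_0 - 0.0000122·V_2 - 0.8333·V_5 = 0
  0.02025·V_2 - 0.0000122·V_1 - 0.000625·V_3 - 0.01961·V_5 = 0
  0.6258·V_3 - 0.000625·V_2 - 0.625·V_5 = 0
  1.504·V_5 - 0.8333·V_1 - 0.01961·V_2 - 0.625·V_3 = 0
Solving these 5 simultaneous equations (Gaussian elimination) gives:
  V_0 = 96 V, V_1 = 40 V, V_2 = 38.8 V, V_3 = 38.79 V
  V_5 = 38.8 V
R_eq = V_0 / 1 A = 96 Ω

Final answer: 96 Ω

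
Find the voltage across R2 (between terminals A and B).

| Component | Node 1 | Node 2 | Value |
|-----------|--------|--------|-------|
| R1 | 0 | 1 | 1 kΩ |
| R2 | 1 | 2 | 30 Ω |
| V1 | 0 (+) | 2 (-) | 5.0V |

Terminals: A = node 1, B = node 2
R1 and R2 are in series across V1 (node 0 → node 1 → node 2), and the output A–B is taken across R2, so this is a voltage divider.
Series current: I = V1/(R1 + R2) = 5/(1000 + 30) = 5/1030 = 0.004854 A
V_R2 = I × R2 = V1 × R2/(R1 + R2) = 5 × 30/1030 = 0.1456 V

Final answer: 0.1456 V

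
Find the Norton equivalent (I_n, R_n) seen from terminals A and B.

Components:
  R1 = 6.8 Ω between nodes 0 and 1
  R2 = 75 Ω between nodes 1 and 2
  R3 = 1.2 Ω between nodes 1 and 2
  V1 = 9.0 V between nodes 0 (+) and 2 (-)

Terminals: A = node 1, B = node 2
Find the Thévenin equivalent first; then I_n = V_th/R_th and R_n = R_th.
Step 1 — V_th is the open-circuit voltage V_A - V_B (nothing connected across the terminals).
Nodal analysis, taking node 2 as the 0 V reference.
Source V1 fixes V_0 = 9 V.
KCL at each unknown node (sum of currents leaving = 0; resistances in Ω):
  Node 1: (V_1 - 9)/6.8 + (V_1 - 0)/75 + (V_1 - 0)/1.2 = 0
Collecting terms: 0.9937 × V_1 = 1.324  =>  V_1 = 1.332 V
V_th = V_1 - V_2 = 1.332 - 0 = 1.332 V
Step 2 — R_th: zero the source — replace V1 by a short circuit (node 2 merges into node 0) — and find the resistance seen between A (node 1) and B (node 0).
Reduce the network between node 1 (A) and node 0 (B) by series/parallel combination:
  Rp1 = R1 ‖ R2 ‖ R3 (parallel, all between nodes 0 and 1) = 1/(1/6.8 + 1/75 + 1/1.2) = 1.006 Ω
R_th = 1.006 Ω
I_n = V_th/R_th = 1.332/1.006 = 1.324 A, and R_n = R_th = 1.006 Ω

Final answer: I_n = 1.324 A, R_n = 1.006 Ω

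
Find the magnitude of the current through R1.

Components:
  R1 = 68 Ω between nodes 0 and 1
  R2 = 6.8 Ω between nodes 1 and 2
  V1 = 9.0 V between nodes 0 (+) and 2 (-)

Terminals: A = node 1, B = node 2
Nodal analysis, taking node 2 as the 0 V reference.
Source V1 fixes V_0 = 9 V.
KCL at each unknown node (sum of currents leaving = 0; resistances in Ω):
  Node 1: (V_1 - 9)/68 + (V_1 - 0)/6.8 = 0
Collecting terms: 0.1618 × V_1 = 0.1324  =>  V_1 = 0.8182 V
I_R1 = (V_0 - V_1)/R1 = (9 - 0.8182)/68 = 0.1203 A
|I_R1| = 0.1203 A

Final answer: |I_R1| = 0.1203 A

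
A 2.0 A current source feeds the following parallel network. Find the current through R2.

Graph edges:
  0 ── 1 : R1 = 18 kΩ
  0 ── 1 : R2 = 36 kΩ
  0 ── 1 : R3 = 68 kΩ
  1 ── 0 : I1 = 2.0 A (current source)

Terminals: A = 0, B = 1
All resistors sit directly between nodes 0 and 1, so they are in parallel and share one voltage V; the full source current 2 A splits among them.
1/R_par = 1/18000 + 1/36000 + 1/68000 = 0.00009804 S  =>  R_par = 10200 Ω
V = I × R_par = 2 × 10200 = 20400 V
I_R2 = V/R2 = 20400/36000 = 0.5667 A

Final answer: 0.5667 A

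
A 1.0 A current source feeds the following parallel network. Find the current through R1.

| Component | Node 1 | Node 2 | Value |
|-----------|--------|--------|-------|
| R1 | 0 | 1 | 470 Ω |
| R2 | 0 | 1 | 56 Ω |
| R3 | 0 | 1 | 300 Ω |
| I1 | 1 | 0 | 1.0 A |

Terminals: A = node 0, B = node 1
All resistors sit directly between nodes 0 and 1, so they are in parallel and share one voltage V; the full source current 1 A splits among them.
1/R_par = 1/470 + 1/56 + 1/300 = 0.02332 S  =>  R_par = 42.89 Ω
V = I × R_par = 1 × 42.89 = 42.89 V
I_R1 = V/R1 = 42.89/470 = 0.09124 A

Final answer: 0.09124 A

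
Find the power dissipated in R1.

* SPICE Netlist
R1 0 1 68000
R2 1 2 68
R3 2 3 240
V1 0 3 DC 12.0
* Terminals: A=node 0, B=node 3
Nodal analysis, taking node 3 as the 0 V reference.
Source V1 fixes V_0 = 12 V.
KCL at each unknown node (sum of currents leaving = 0; resistances in Ω):
  Node 1: (V_1 - 12)/68000 + (V_1 - V_2)/68 = 0
  Node 2: (V_2 - V_1)/68 + (V_2 - 0)/240 = 0
Collecting terms (coefficients in siemens):
  0.01472·V_1 - 0.01471·V_2 = 0.0001765
  0.01887·V_2 - 0.01471·V_1 = 0
Determinant D = (0.01472)(0.01887) - (-0.01471)(-0.01471) = 0.00006155
V_1 = [(0.0001765)(0.01887) - (-0.01471)(0)]/D = 0.05411 V
V_2 = [(0.01472)(0) - (0.0001765)(-0.01471)]/D = 0.04216 V
I_R1 = (V_0 - V_1)/R1 = (12 - 0.05411)/68000 = 0.0001757 A
P_R1 = I_R1² × R1 = (0.0001757)² × 68000 = 0.002099 W

Final answer: 0.002099 W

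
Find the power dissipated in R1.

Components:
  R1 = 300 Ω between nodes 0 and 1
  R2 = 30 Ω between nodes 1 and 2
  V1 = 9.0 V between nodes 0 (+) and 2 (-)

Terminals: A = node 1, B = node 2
Nodal analysis, taking node 2 as the 0 V reference.
Source V1 fixes V_0 = 9 V.
KCL at each unknown node (sum of currents leaving = 0; resistances in Ω):
  Node 1: (V_1 - 9)/300 + (V_1 - 0)/30 = 0
Collecting terms: 0.03667 × V_1 = 0.03  =>  V_1 = 0.8182 V
I_R1 = (V_0 - V_1)/R1 = (9 - 0.8182)/300 = 0.02727 A
P_R1 = I_R1² × R1 = (0.02727)² × 300 = 0.2231 W

Final answer: 0.2231 W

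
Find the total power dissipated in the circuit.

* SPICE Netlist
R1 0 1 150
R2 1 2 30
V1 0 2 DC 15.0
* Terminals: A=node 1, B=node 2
Nodal analysis, taking node 2 as the 0 V reference.
Source V1 fixes V_0 = 15 V.
KCL at each unknown node (sum of currents leaving = 0; resistances in Ω):
  Node 1: (V_1 - 15)/150 + (V_1 - 0)/30 = 0
Collecting terms: 0.04 × V_1 = 0.1  =>  V_1 = 2.5 V
Power in each resistor, P = (ΔV)²/R:
  P_R1 = (15 - 2.5)²/150 = 1.042 W
  P_R2 = (2.5 - 0)²/30 = 0.2083 W
P_total = P_R1 + P_R2 = 1.25 W

Final answer: 1.25 W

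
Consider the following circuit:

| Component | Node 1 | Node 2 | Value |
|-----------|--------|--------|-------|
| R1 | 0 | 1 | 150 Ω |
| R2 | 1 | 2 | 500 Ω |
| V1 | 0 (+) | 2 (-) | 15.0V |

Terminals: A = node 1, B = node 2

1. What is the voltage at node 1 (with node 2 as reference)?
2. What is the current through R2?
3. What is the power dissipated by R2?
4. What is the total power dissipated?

Nodal analysis, taking node 2 as the 0 V reference.
Source V1 fixes V_0 = 15 V.
KCL at each unknown node (sum of currents leaving = 0; resistances in Ω):
  Node 1: (V_1 - 15)/150 + (V_1 - 0)/500 = 0
Collecting terms: 0.008667 × V_1 = 0.1  =>  V_1 = 11.54 V
Part 1:
  Read off the nodal solution: V_1 = 11.54 V
Part 2:
  I_R2 = (V_1 - V_2)/R2 = (11.54 - 0)/500 = 0.02308 A
  Magnitude: I_R2 = 0.02308 A
Part 3:
  I_R2 = (V_1 - V_2)/R2 = (11.54 - 0)/500 = 0.02308 A
  P_R2 = I_R2² × R2 = (0.02308)² × 500 = 0.2663 W
Part 4:
  Power in each resistor, P = (ΔV)²/R:
    P_R1 = (15 - 11.54)²/150 = 0.07988 W
    P_R2 = (11.54 - 0)²/500 = 0.2663 W
  P_total = P_R1 + P_R2 = 0.3462 W

Final answers:
1. V_1 = 11.54 V
2. I_R2 = 0.02308 A
3. P_R2 = 0.2663 W
4. P_total = 0.3462 W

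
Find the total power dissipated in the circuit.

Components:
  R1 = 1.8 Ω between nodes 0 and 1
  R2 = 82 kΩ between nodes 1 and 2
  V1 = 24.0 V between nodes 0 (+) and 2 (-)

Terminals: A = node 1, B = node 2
Nodal analysis, taking node 2 as the 0 V reference.
Source V1 fixes V_0 = 24 V.
KCL at each unknown node (sum of currents leaving = 0; resistances in Ω):
  Node 1: (V_1 - 24)/1.8 + (V_1 - 0)/82000 = 0
Collecting terms: 0.5556 × V_1 = 13.33  =>  V_1 = 24 V
Power in each resistor, P = (ΔV)²/R:
  P_R1 = (24 - 24)²/1.8 = 0.0000001542 W
  P_R2 = (24 - 0)²/82000 = 0.007024 W
P_total = P_R1 + P_R2 = 0.007024 W

Final answer: 0.007024 W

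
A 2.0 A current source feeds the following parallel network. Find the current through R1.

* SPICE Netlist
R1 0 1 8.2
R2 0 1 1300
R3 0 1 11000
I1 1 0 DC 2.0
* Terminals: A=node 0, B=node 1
All resistors sit directly between nodes 0 and 1, so they are in parallel and share one voltage V; the full source current 2 A splits among them.
1/R_par = 1/8.2 + 1/1300 + 1/11000 = 0.1228 S  =>  R_par = 8.143 Ω
V = I × R_par = 2 × 8.143 = 16.29 V
I_R1 = V/R1 = 16.29/8.2 = 1.986 A

Final answer: 1.986 A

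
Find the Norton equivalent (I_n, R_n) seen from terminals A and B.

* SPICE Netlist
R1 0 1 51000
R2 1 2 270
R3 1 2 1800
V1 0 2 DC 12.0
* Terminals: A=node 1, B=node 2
Find the Thévenin equivalent first; then I_n = V_th/R_th and R_n = R_th.
Step 1 — V_th is the open-circuit voltage V_A - V_B (nothing connected across the terminals).
Nodal analysis, taking node 2 as the 0 V reference.
Source V1 fixes V_0 = 12 V.
KCL at each unknown node (sum of currents leaving = 0; resistances in Ω):
  Node 1: (V_1 - 12)/51000 + (V_1 - 0)/270 + (V_1 - 0)/1800 = 0
Collecting terms: 0.004279 × V_1 = 0.0002353  =>  V_1 = 0.05499 V
V_th = V_1 - V_2 = 0.05499 - 0 = 0.05499 V
Step 2 — R_th: zero the source — replace V1 by a short circuit (node 2 merges into node 0) — and find the resistance seen between A (node 1) and B (node 0).
Reduce the network between node 1 (A) and node 0 (B) by series/parallel combination:
  Rp1 = R1 ‖ R2 ‖ R3 (parallel, all between nodes 0 and 1) = 1/(1/51000 + 1/270 + 1/1800) = 233.7 Ω
R_th = 233.7 Ω
I_n = V_th/R_th = 0.05499/233.7 = 0.0002353 A, and R_n = R_th = 233.7 Ω

Final answer: I_n = 0.0002353 A, R_n = 233.7 Ω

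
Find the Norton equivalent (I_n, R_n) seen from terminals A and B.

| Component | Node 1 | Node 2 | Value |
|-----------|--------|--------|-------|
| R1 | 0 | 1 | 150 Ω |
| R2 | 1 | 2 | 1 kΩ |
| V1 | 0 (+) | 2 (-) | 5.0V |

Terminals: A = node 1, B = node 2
Find the Thévenin equivalent first; then I_n = V_th/R_th and R_n = R_th.
Step 1 — V_th is the open-circuit voltage V_A - V_B (nothing connected across the terminals).
Nodal analysis, taking node 2 as the 0 V reference.
Source V1 fixes V_0 = 5 V.
KCL at each unknown node (sum of currents leaving = 0; resistances in Ω):
  Node 1: (V_1 - 5)/150 + (V_1 - 0)/1000 = 0
Collecting terms: 0.007667 × V_1 = 0.03333  =>  V_1 = 4.348 V
V_th = V_1 - V_2 = 4.348 - 0 = 4.348 V
Step 2 — R_th: zero the source — replace V1 by a short circuit (node 2 merges into node 0) — and find the resistance seen between A (node 1) and B (node 0).
Reduce the network between node 1 (A) and node 0 (B) by series/parallel combination:
  Rp1 = R1 ‖ R2 (parallel, both between nodes 0 and 1) = 1/(1/150 + 1/1000) = 130.4 Ω
R_th = 130.4 Ω
I_n = V_th/R_th = 4.348/130.4 = 0.03333 A, and R_n = R_th = 130.4 Ω

Final answer: I_n = 0.03333 A, R_n = 130.4 Ω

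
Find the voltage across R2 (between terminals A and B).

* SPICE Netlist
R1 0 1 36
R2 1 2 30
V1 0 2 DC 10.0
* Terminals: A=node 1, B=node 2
R1 and R2 are in series across V1 (node 0 → node 1 → node 2), and the output A–B is taken across R2, so this is a voltage divider.
Series current: I = V1/(R1 + R2) = 10/(36 + 30) = 10/66 = 0.1515 A
V_R2 = I × R2 = V1 × R2/(R1 + R2) = 10 × 30/66 = 4.545 V

Final answer: 4.545 V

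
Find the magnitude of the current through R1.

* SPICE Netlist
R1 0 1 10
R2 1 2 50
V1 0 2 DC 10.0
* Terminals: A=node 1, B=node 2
Nodal analysis, taking node 2 as the 0 V reference.
Source V1 fixes V_0 = 10 V.
KCL at each unknown node (sum of currents leaving = 0; resistances in Ω):
  Node 1: (V_1 - 10)/10 + (V_1 - 0)/50 = 0
Collecting terms: 0.12 × V_1 = 1  =>  V_1 = 8.333 V
I_R1 = (V_0 - V_1)/R1 = (10 - 8.333)/10 = 0.1667 A
|I_R1| = 0.1667 A

Final answer: |I_R1| = 0.1667 A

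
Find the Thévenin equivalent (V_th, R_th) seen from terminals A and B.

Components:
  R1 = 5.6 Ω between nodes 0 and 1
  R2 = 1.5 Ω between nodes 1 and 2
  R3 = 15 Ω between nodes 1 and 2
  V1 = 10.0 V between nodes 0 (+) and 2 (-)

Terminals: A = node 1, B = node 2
Step 1 — V_th is the open-circuit voltage V_A - V_B (nothing connected across the terminals).
Nodal analysis, taking node 2 as the 0 V reference.
Source V1 fixes V_0 = 10 V.
KCL at each unknown node (sum of currents leaving = 0; resistances in Ω):
  Node 1: (V_1 - 10)/5.6 + (V_1 - 0)/1.5 + (V_1 - 0)/15 = 0
Collecting terms: 0.9119 × V_1 = 1.786  =>  V_1 = 1.958 V
V_th = V_1 - V_2 = 1.958 - 0 = 1.958 V
Step 2 — R_th: zero the source — replace V1 by a short circuit (node 2 merges into node 0) — and find the resistance seen between A (node 1) and B (node 0).
Reduce the network between node 1 (A) and node 0 (B) by series/parallel combination:
  Rp1 = R1 ‖ R2 ‖ R3 (parallel, all between nodes 0 and 1) = 1/(1/5.6 + 1/1.5 + 1/15) = 1.097 Ω
R_th = 1.097 Ω

Final answer: V_th = 1.958 V, R_th = 1.097 Ω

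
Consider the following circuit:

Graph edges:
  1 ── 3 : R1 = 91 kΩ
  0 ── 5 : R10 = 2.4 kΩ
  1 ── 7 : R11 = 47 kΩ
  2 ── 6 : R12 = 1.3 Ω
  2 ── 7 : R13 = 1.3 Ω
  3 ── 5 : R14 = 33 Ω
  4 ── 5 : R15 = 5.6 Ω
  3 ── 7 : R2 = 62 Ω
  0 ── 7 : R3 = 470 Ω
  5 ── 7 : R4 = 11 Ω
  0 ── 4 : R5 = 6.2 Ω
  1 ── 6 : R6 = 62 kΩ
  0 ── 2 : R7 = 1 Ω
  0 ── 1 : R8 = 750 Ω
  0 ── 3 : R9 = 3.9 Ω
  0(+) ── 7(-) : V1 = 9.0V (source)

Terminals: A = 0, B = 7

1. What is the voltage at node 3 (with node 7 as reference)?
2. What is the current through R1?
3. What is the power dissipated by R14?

Nodal analysis, taking node 7 as the 0 V reference.
Source V1 fixes V_0 = 9 V.
KCL at each unknown node (sum of currents leaving = 0; resistances in Ω):
  Node 1: (V_1 - V_3)/91000 + (V_1 - V_6)/62000 + (V_1 - 9)/750 + (V_1 - 0)/47000 = 0
  Node 2: (V_2 - 9)/1 + (V_2 - V_6)/1.3 + (V_2 - 0)/1.3 = 0
  Node 3: (V_3 - V_1)/91000 + (V_3 - 0)/62 + (V_3 - 9)/3.9 + (V_3 - V_5)/33 = 0
  Node 4: (V_4 - 9)/6.2 + (V_4 - V_5)/5.6 = 0
  Node 5: (V_5 - 0)/11 + (V_5 - 9)/2400 + (V_5 - V_3)/33 + (V_5 - V_4)/5.6 = 0
  Node 6: (V_6 - V_1)/62000 + (V_6 - V_2)/1.3 = 0
Collecting terms (coefficients in siemens):
  0.001382·V_1 - 0.00001099·V_3 - 0.00001613·V_6 = 0.012
  2.538·V_2 - 0.7692·V_6 = 9
  0.3029·V_3 - 0.00001099·V_1 - 0.0303·V_5 = 2.308
  0.3399·V_4 - 0.1786·V_5 = 1.452
  0.3002·V_5 - 0.0303·V_3 - 0.1786·V_4 = 0.00375
  0.7692·V_6 - 0.00001613·V_1 - 0.7692·V_2 = 0
Solving these 6 simultaneous equations (Gaussian elimination) gives:
  V_1 = 8.809 V, V_2 = 5.087 V, V_3 = 8.111 V, V_4 = 6.848 V
  V_5 = 4.905 V, V_6 = 5.087 V
Part 1:
  Read off the nodal solution: V_3 = 8.111 V
Part 2:
  I_R1 = (V_1 - V_3)/R1 = (8.809 - 8.111)/91000 = 0.000007667 A
  Magnitude: I_R1 = 0.000007667 A
Part 3:
  I_R14 = (V_3 - V_5)/R14 = (8.111 - 4.905)/33 = 0.09715 A
  P_R14 = I_R14² × R14 = (0.09715)² × 33 = 0.3115 W

Final answers:
1. V_3 = 8.111 V
2. I_R1 = 7.667e-06 A
3. P_R14 = 0.3115 W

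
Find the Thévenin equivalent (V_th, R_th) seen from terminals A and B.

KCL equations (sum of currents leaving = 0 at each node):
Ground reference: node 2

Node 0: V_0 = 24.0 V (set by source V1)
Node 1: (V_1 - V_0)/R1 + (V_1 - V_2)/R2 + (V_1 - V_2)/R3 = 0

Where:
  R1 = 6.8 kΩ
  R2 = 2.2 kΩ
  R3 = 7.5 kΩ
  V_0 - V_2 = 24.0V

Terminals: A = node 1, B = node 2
Step 1 — V_th is the open-circuit voltage V_A - V_B (nothing connected across the terminals).
Nodal analysis, taking node 2 as the 0 V reference.
Source V1 fixes V_0 = 24 V.
KCL at each unknown node (sum of currents leaving = 0; resistances in Ω):
  Node 1: (V_1 - 24)/6800 + (V_1 - 0)/2200 + (V_1 - 0)/7500 = 0
Collecting terms: 0.0007349 × V_1 = 0.003529  =>  V_1 = 4.802 V
V_th = V_1 - V_2 = 4.802 - 0 = 4.802 V
Step 2 — R_th: zero the source — replace V1 by a short circuit (node 2 merges into node 0) — and find the resistance seen between A (node 1) and B (node 0).
Reduce the network between node 1 (A) and node 0 (B) by series/parallel combination:
  Rp1 = R1 ‖ R2 ‖ R3 (parallel, all between nodes 0 and 1) = 1/(1/6800 + 1/2200 + 1/7500) = 1361 Ω
R_th = 1.361 kΩ

Final answer: V_th = 4.802 V, R_th = 1.361 kΩ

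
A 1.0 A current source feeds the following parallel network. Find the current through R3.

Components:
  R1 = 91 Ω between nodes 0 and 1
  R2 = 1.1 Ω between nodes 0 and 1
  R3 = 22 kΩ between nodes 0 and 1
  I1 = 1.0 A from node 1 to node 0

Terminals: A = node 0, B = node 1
All resistors sit directly between nodes 0 and 1, so they are in parallel and share one voltage V; the full source current 1 A splits among them.
1/R_par = 1/91 + 1/1.1 + 1/22000 = 0.9201 S  =>  R_par = 1.087 Ω
V = I × R_par = 1 × 1.087 = 1.087 V
I_R3 = V/R3 = 1.087/22000 = 0.0000494 A

Final answer: 4.94e-05 A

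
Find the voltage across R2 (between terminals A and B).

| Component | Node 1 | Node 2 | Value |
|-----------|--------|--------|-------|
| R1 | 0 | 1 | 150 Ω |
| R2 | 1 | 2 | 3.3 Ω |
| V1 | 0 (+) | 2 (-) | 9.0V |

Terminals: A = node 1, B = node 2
R1 and R2 are in series across V1 (node 0 → node 1 → node 2), and the output A–B is taken across R2, so this is a voltage divider.
Series current: I = V1/(R1 + R2) = 9/(150 + 3.3) = 9/153.3 = 0.05871 A
V_R2 = I × R2 = V1 × R2/(R1 + R2) = 9 × 3.3/153.3 = 0.1937 V

Final answer: 0.1937 V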